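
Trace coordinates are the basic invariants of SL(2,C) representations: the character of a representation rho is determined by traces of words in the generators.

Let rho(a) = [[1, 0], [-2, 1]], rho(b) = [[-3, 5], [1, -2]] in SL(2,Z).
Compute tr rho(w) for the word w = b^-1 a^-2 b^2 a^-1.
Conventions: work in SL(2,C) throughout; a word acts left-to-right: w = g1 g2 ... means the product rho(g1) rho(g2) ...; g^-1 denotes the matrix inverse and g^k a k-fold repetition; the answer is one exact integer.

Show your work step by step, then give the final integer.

rho(b^-1) = [[-2, -5], [-1, -3]]
... * rho(a^-1) = [[1, 0], [2, 1]]  ->  [[-12, -5], [-7, -3]]
... * rho(a^-1) = [[1, 0], [2, 1]]  ->  [[-22, -5], [-13, -3]]
... * rho(b) = [[-3, 5], [1, -2]]  ->  [[61, -100], [36, -59]]
... * rho(b) = [[-3, 5], [1, -2]]  ->  [[-283, 505], [-167, 298]]
... * rho(a^-1) = [[1, 0], [2, 1]]  ->  [[727, 505], [429, 298]]
tr = 727 + 298 = 1025

1025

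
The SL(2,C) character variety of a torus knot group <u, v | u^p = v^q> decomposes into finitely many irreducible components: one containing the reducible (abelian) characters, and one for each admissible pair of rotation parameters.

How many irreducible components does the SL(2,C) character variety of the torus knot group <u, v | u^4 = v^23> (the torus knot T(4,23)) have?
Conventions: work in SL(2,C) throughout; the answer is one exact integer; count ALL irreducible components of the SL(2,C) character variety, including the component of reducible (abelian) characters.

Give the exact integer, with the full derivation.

Gamma = < u, v | u^4 = v^23 > (torus knot T(4,23)); the central element u^4 = v^23 acts as +I or -I in any irreducible SL(2,C) representation.
This locks tr(u) to 2*cos(pi*alpha/4), alpha in 1..3, and tr(v) to 2*cos(pi*beta/23), beta in 1..22, on each component of irreducible characters.
Consistency of u^4 = (-1)^alpha I with v^23 = (-1)^beta I forces alpha = beta (mod 2).
count pairs: odd alpha (2 choices) x odd beta (11), plus even alpha (1) x even beta (11): 2*11 + 1*11 = 33.
Total: 33 irreducible-character components + 1 reducible (abelian) component = 34.

34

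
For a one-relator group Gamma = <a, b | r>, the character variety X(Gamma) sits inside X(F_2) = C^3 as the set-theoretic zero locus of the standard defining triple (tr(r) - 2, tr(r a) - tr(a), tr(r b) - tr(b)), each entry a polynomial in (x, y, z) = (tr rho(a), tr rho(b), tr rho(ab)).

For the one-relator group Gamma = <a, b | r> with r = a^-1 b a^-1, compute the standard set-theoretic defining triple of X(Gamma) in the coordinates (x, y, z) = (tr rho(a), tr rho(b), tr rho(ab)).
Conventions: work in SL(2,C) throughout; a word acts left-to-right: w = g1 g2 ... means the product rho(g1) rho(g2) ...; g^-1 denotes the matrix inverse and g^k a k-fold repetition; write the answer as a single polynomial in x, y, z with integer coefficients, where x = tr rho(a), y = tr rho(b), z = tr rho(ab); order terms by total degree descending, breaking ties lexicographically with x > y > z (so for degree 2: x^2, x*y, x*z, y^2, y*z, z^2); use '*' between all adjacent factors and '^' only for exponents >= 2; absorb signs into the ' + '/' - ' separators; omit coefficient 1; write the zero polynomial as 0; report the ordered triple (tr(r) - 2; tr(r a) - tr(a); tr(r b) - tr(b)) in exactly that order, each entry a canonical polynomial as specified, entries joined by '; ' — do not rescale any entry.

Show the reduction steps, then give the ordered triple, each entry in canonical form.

x^2*y - x*z - y - 2; x*y - x - z; x^2*y^2 - 2*x*y*z + z^2 - y - 2

apply: tr(a^-1 b) = tr(b)*tr(a) - tr(b a) = x*y - z
use: tr(a^-1 b a^-1) = tr(a^-1 b)*tr(a) - tr(a^-1 b a) = x^2*y - x*z - y
tr(b^2) = tr(b)*tr(b) - tr(1)   [square of b] = y^2 - 2
apply: tr(b^2 a) = tr(b)*tr(a b) - tr(a)   [square of b] = y*z - x
apply: tr(b a^-1 b) = tr(b^2)*tr(a) - tr(b^2 a)   [inverse elimination on a] = x*y^2 - y*z - x
tr(b a b a) = tr(a b)*tr(a b) - tr(1)   [split at a repeated a] = z^2 - 2
tr(b a^-1 b a) = tr(b a b)*tr(a) - tr(b a b a)   [inverse elimination on a] = x*y*z - x^2 - z^2 + 2
tr(a^-1 b a^-1 b) = tr(b a^-1 b)*tr(a) - tr(b a^-1 b a)   [inverse elimination on a] = x^2*y^2 - 2*x*y*z + z^2 - 2
assemble the triple (tr(r) - 2; tr(r a) - x; tr(r b) - y)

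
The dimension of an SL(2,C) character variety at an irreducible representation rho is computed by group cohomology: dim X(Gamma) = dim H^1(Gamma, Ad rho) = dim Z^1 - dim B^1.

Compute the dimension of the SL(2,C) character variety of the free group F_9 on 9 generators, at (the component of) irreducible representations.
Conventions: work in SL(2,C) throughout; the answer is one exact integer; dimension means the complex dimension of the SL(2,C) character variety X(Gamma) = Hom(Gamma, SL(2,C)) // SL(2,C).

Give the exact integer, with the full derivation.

24

The free group F_9: 9 generators, no relators.
So Z^1 = (sl_2)^9 in full: dim Z^1 = 27.
At an irreducible rho the centralizer of the image in sl_2 is 0, so the coboundary map sl_2 -> Z^1 is injective: dim B^1 = 3.
dim X = dim H^1 = dim Z^1 - dim B^1 = 27 - 3 = 24.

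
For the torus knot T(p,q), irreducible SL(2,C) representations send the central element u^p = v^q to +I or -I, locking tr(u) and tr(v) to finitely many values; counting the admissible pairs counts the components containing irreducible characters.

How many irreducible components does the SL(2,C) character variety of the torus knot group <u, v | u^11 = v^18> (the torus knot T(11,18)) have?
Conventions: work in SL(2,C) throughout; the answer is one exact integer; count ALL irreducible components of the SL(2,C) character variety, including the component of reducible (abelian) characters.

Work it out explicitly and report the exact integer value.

For T(11,18): irreducibility forces the central element u^11 = v^18 to one of +I, -I.
This locks tr(u) to 2*cos(pi*alpha/11), alpha in 1..10, and tr(v) to 2*cos(pi*beta/18), beta in 1..17, on each component of irreducible characters.
Consistency of u^11 = (-1)^alpha I with v^18 = (-1)^beta I forces alpha = beta (mod 2).
count pairs: odd alpha (5 choices) x odd beta (9), plus even alpha (5) x even beta (8): 5*9 + 5*8 = 85.
That is 85 components of irreducible characters, and with the reducible (abelian) component the total is 86.

86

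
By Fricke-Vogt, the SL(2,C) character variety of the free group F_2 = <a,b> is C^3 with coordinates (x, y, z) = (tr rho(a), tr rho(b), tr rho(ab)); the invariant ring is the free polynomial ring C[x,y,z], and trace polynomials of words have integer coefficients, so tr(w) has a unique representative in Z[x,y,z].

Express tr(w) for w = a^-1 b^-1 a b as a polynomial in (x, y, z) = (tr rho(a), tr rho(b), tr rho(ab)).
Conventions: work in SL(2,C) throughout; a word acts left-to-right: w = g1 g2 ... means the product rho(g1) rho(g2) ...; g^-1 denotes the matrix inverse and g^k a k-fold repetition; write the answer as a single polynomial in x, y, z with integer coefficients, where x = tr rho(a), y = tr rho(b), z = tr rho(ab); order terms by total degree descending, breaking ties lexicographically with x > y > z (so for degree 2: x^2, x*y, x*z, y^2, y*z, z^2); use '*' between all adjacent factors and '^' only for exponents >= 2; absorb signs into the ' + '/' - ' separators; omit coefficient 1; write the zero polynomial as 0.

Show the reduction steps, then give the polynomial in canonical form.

-x*y*z + x^2 + y^2 + z^2 - 2

use: trace(a b a) = trace(a) trace(b a) - trace(b) = x*z - y
trace(a b a b) = trace(a b) trace(a b) - trace(1) = z^2 - 2
trace(b^-1 a b a) = trace(a b a) trace(b) - trace(a b a b) = x*y*z - y^2 - z^2 + 2
use: trace(a^-1 b^-1 a b) = trace(b^-1 a b) trace(a) - trace(b^-1 a b a) = -x*y*z + x^2 + y^2 + z^2 - 2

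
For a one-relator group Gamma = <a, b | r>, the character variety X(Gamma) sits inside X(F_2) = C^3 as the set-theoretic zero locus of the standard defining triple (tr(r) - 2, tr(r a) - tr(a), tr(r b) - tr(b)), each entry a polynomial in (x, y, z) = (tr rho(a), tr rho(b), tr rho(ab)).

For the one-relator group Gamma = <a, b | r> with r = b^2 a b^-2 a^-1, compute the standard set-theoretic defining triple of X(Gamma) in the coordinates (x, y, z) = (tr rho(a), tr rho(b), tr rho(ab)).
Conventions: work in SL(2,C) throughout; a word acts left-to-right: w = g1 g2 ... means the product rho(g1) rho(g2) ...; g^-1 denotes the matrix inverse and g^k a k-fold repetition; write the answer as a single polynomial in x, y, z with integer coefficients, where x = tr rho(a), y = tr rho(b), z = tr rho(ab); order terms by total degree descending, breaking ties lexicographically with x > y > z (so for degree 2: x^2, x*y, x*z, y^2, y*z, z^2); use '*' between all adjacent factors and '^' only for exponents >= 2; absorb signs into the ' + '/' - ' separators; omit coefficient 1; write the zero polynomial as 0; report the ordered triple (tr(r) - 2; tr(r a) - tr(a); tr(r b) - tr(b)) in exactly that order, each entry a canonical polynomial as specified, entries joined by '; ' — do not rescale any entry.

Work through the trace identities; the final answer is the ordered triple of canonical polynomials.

trace(b^2 a) = trace(b)*trace(a b) - trace(a)   [square of b] = y*z - x
trace(b^2) = trace(b)*trace(b) - trace(1)   [square of b] = y^2 - 2
trace(a b^2 a) = trace(a)*trace(b^2 a) - trace(b^2)   [square of a] = x*y*z - x^2 - y^2 + 2
trace(a b a b) = trace(b a)*trace(b a) - trace(1)   [split at a repeated b] = z^2 - 2
next, trace(a b a) = trace(a)*trace(b a) - trace(b)   [square of a] = x*z - y
trace(a b^2 a b) = trace(b)*trace(a b a b) - trace(a b a)   [square of b] = y*z^2 - x*z - y
trace(b^2 a b^-1 a) = trace(a b^2 a)*trace(b) - trace(a b^2 a b)   [inverse elimination on b] = x*y^2*z - x^2*y - y^3 - y*z^2 + x*z + 3*y
trace(b^-1 a^-1 b^2 a) = trace(b^2 a b^-1)*trace(a) - trace(b^2 a b^-1 a)   [inverse elimination on a] = -x*y^2*z + x^2*y + y^3 + y*z^2 - 3*y
trace(b^2 a b^-2 a^-1) = trace(b^-1 a^-1 b^2 a)*trace(b) - trace(b^-1 a^-1 b^2 a b)   [inverse elimination on b] = -x*y^3*z + x^2*y^2 + y^4 + y^2*z^2 - 4*y^2 + 2
and trace(a b^3 a) = trace(b)*trace(a^2 b^2) - trace(a^2 b)   [square of b] = x*y^2*z - x^2*y - y^3 - x*z + 3*y
trace(a b^3 a b) = trace(b)*trace(b a b a b) - trace(b a b a)   [square of b] = y^2*z^2 - x*y*z - y^2 - z^2 + 2
next, trace(b^-1 a b^3 a) = trace(a b^3 a)*trace(b) - trace(a b^3 a b)   [inverse elimination on b] = x*y^3*z - x^2*y^2 - y^4 - y^2*z^2 + 4*y^2 + z^2 - 2
trace(b^3 a b^-2 a) = trace(b^-1 a b^3 a)*trace(b) - trace(b^-1 a b^3 a b)   [inverse elimination on b] = x*y^4*z - x^2*y^3 - y^5 - y^3*z^2 - x*y^2*z + x^2*y + 5*y^3 + y*z^2 + x*z - 5*y
trace(b^2 a b^-2 a^-1 b) = trace(b^3 a b^-2)*trace(a) - trace(b^3 a b^-2 a)   [inverse elimination on a] = -x*y^4*z + x^2*y^3 + y^5 + y^3*z^2 + x*y^2*z - x^2*y - 5*y^3 - y*z^2 + 5*y
assemble the triple (trace(r) - 2; trace(r a) - x; trace(r b) - y)

-x*y^3*z + x^2*y^2 + y^4 + y^2*z^2 - 4*y^2; 0; -x*y^4*z + x^2*y^3 + y^5 + y^3*z^2 + x*y^2*z - x^2*y - 5*y^3 - y*z^2 + 4*y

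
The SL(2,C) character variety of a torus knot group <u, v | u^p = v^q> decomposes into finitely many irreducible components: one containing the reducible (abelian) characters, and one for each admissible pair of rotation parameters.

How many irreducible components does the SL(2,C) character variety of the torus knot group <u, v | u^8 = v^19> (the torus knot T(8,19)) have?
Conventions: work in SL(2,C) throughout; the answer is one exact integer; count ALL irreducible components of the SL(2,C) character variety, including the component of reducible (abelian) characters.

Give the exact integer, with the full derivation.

In the torus knot group T(8,19), u^8 = v^19 is central, so an irreducible representation sends it to +I or -I (Schur).
So on each irreducible component the traces are pinned: tr(u) = 2*cos(pi*alpha/8) with 1 <= alpha <= 7, tr(v) = 2*cos(pi*beta/19) with 1 <= beta <= 18.
u^8 = (-1)^alpha I and v^19 = (-1)^beta I must agree, so alpha and beta have equal parity.
count pairs: odd alpha (4 choices) x odd beta (9), plus even alpha (3) x even beta (9): 4*9 + 3*9 = 63.
That is 63 components of irreducible characters, and with the reducible (abelian) component the total is 64.

64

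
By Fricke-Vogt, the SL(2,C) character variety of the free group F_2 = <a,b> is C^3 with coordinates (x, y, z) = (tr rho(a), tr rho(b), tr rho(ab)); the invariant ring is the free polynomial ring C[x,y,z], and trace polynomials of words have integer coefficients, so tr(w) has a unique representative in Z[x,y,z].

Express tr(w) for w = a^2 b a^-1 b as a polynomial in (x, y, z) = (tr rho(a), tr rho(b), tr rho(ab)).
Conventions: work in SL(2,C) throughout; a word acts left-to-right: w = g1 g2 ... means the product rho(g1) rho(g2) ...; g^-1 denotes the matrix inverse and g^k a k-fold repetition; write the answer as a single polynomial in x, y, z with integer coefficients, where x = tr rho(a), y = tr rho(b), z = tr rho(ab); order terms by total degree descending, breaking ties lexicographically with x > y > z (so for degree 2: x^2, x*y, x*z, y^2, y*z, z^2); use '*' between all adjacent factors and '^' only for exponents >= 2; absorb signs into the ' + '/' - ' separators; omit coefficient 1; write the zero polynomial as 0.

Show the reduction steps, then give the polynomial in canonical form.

x^2*y*z - x^3 - x*y^2 - x*z^2 + y*z + 3*x

reduce: trace(b^2 a) = trace(b) trace(a b) - trace(a) = y*z - x
so trace(b^2) = trace(b) trace(b) - trace(1) = y^2 - 2
trace(b a^2 b) = trace(a) trace(b^2 a) - trace(b^2) = x*y*z - x^2 - y^2 + 2
trace(b a b a) = trace(a b) trace(a b) - trace(1) = z^2 - 2
so trace(b a^2 b a) = trace(a) trace(b a b a) - trace(b a b) = x*z^2 - y*z - x
reduce: trace(a^2 b a^-1 b) = trace(b a^2 b) trace(a) - trace(b a^2 b a) = x^2*y*z - x^3 - x*y^2 - x*z^2 + y*z + 3*x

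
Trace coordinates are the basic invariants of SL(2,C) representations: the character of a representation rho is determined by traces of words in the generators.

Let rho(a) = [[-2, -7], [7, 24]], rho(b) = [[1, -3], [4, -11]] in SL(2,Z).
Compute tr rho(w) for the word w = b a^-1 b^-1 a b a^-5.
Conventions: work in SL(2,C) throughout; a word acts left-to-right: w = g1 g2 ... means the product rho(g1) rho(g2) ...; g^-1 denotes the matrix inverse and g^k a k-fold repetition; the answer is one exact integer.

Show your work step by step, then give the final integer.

677920042590

rho(b) = [[1, -3], [4, -11]]
... * rho(a^-1) = [[24, 7], [-7, -2]]  ->  [[45, 13], [173, 50]]
... * rho(b^-1) = [[-11, 3], [-4, 1]]  ->  [[-547, 148], [-2103, 569]]
... * rho(a) = [[-2, -7], [7, 24]]  ->  [[2130, 7381], [8189, 28377]]
... * rho(b) = [[1, -3], [4, -11]]  ->  [[31654, -87581], [121697, -336714]]
... * rho(a^-1) = [[24, 7], [-7, -2]]  ->  [[1372763, 396740], [5277726, 1525307]]
... * rho(a^-1) = [[24, 7], [-7, -2]]  ->  [[30169132, 8815861], [115988275, 33893468]]
... * rho(a^-1) = [[24, 7], [-7, -2]]  ->  [[662348141, 193552202], [2546464324, 744130989]]
... * rho(a^-1) = [[24, 7], [-7, -2]]  ->  [[14541489970, 4249332583], [55906226853, 16336988290]]
... * rho(a^-1) = [[24, 7], [-7, -2]]  ->  [[319250431199, 93291764624], [1227390526442, 358669611391]]
tr = 319250431199 + 358669611391 = 677920042590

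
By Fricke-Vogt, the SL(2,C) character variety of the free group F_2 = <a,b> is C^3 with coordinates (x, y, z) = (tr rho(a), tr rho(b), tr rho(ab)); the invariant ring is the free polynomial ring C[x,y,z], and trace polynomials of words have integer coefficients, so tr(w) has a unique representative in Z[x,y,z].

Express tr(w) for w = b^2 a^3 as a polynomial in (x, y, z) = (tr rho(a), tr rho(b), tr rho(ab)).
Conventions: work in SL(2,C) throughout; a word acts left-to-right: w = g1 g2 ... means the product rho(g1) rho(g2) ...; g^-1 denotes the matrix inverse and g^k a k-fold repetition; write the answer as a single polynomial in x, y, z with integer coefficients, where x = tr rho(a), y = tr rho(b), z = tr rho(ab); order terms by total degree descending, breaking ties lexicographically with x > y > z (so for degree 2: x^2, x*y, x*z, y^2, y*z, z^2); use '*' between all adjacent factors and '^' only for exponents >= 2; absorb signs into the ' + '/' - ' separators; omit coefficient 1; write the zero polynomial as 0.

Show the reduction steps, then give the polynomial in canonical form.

x^2*y*z - x^3 - x*y^2 - y*z + 3*x

tr(b^2 a) = tr(b) * tr(a b) - tr(a)  (reduce the b square) = y*z - x
tr(b^2) = tr(b) * tr(b) - tr(1)  (reduce the b square) = y^2 - 2
tr(b^2 a^2) = tr(a) * tr(b^2 a) - tr(b^2)  (reduce the a square) = x*y*z - x^2 - y^2 + 2
tr(b^2 a^3) = tr(a) * tr(b^2 a^2) - tr(b^2 a)  (reduce the a square) = x^2*y*z - x^3 - x*y^2 - y*z + 3*x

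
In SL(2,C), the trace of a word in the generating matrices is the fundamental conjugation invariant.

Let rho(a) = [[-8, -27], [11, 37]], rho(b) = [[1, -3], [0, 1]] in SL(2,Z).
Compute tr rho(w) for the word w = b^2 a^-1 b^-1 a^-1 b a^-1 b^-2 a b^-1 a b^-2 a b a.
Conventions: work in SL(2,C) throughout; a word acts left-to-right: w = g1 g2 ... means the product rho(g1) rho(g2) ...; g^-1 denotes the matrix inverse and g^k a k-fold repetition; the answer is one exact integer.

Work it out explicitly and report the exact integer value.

rho(b) = [[1, -3], [0, 1]]
... * rho(b) = [[1, -3], [0, 1]]  ->  [[1, -6], [0, 1]]
... * rho(a^-1) = [[37, 27], [-11, -8]]  ->  [[103, 75], [-11, -8]]
... * rho(b^-1) = [[1, 3], [0, 1]]  ->  [[103, 384], [-11, -41]]
... * rho(a^-1) = [[37, 27], [-11, -8]]  ->  [[-413, -291], [44, 31]]
... * rho(b) = [[1, -3], [0, 1]]  ->  [[-413, 948], [44, -101]]
... * rho(a^-1) = [[37, 27], [-11, -8]]  ->  [[-25709, -18735], [2739, 1996]]
... * rho(b^-1) = [[1, 3], [0, 1]]  ->  [[-25709, -95862], [2739, 10213]]
... * rho(b^-1) = [[1, 3], [0, 1]]  ->  [[-25709, -172989], [2739, 18430]]
... * rho(a) = [[-8, -27], [11, 37]]  ->  [[-1697207, -5706450], [180818, 607957]]
... * rho(b^-1) = [[1, 3], [0, 1]]  ->  [[-1697207, -10798071], [180818, 1150411]]
... * rho(a) = [[-8, -27], [11, 37]]  ->  [[-105201125, -353704038], [11207977, 37683121]]
... * rho(b^-1) = [[1, 3], [0, 1]]  ->  [[-105201125, -669307413], [11207977, 71307052]]
... * rho(b^-1) = [[1, 3], [0, 1]]  ->  [[-105201125, -984910788], [11207977, 104930983]]
... * rho(a) = [[-8, -27], [11, 37]]  ->  [[-9992409668, -33601268781], [1064576997, 3579830992]]
... * rho(b) = [[1, -3], [0, 1]]  ->  [[-9992409668, -3624039777], [1064576997, 386100001]]
... * rho(a) = [[-8, -27], [11, 37]]  ->  [[40074839797, 135705589287], [-4269515965, -14457878882]]
tr = 40074839797 + -14457878882 = 25616960915

25616960915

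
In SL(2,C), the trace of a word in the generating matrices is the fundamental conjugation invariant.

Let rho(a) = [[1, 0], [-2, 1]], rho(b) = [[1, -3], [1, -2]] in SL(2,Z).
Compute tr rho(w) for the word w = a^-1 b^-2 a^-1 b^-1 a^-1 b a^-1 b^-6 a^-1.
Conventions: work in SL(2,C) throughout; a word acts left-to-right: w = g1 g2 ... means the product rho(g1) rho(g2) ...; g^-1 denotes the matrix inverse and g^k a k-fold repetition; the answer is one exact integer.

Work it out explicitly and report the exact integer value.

rho(a^-1) = [[1, 0], [2, 1]]
... * rho(b^-1) = [[-2, 3], [-1, 1]]  ->  [[-2, 3], [-5, 7]]
... * rho(b^-1) = [[-2, 3], [-1, 1]]  ->  [[1, -3], [3, -8]]
... * rho(a^-1) = [[1, 0], [2, 1]]  ->  [[-5, -3], [-13, -8]]
... * rho(b^-1) = [[-2, 3], [-1, 1]]  ->  [[13, -18], [34, -47]]
... * rho(a^-1) = [[1, 0], [2, 1]]  ->  [[-23, -18], [-60, -47]]
... * rho(b) = [[1, -3], [1, -2]]  ->  [[-41, 105], [-107, 274]]
... * rho(a^-1) = [[1, 0], [2, 1]]  ->  [[169, 105], [441, 274]]
... * rho(b^-1) = [[-2, 3], [-1, 1]]  ->  [[-443, 612], [-1156, 1597]]
... * rho(b^-1) = [[-2, 3], [-1, 1]]  ->  [[274, -717], [715, -1871]]
... * rho(b^-1) = [[-2, 3], [-1, 1]]  ->  [[169, 105], [441, 274]]
... * rho(b^-1) = [[-2, 3], [-1, 1]]  ->  [[-443, 612], [-1156, 1597]]
... * rho(b^-1) = [[-2, 3], [-1, 1]]  ->  [[274, -717], [715, -1871]]
... * rho(b^-1) = [[-2, 3], [-1, 1]]  ->  [[169, 105], [441, 274]]
... * rho(a^-1) = [[1, 0], [2, 1]]  ->  [[379, 105], [989, 274]]
tr = 379 + 274 = 653

653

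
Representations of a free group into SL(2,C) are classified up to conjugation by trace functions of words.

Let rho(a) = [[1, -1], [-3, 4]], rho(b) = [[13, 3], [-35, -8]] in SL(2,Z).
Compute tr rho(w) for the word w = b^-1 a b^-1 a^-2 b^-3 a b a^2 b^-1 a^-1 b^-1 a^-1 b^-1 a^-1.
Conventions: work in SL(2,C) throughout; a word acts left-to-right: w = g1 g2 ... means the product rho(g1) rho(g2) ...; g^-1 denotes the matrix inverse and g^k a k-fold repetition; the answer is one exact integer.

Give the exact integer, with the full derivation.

1399811903

rho(b^-1) = [[-8, -3], [35, 13]]
... * rho(a) = [[1, -1], [-3, 4]]  ->  [[1, -4], [-4, 17]]
... * rho(b^-1) = [[-8, -3], [35, 13]]  ->  [[-148, -55], [627, 233]]
... * rho(a^-1) = [[4, 1], [3, 1]]  ->  [[-757, -203], [3207, 860]]
... * rho(a^-1) = [[4, 1], [3, 1]]  ->  [[-3637, -960], [15408, 4067]]
... * rho(b^-1) = [[-8, -3], [35, 13]]  ->  [[-4504, -1569], [19081, 6647]]
... * rho(b^-1) = [[-8, -3], [35, 13]]  ->  [[-18883, -6885], [79997, 29168]]
... * rho(b^-1) = [[-8, -3], [35, 13]]  ->  [[-89911, -32856], [380904, 139193]]
... * rho(a) = [[1, -1], [-3, 4]]  ->  [[8657, -41513], [-36675, 175868]]
... * rho(b) = [[13, 3], [-35, -8]]  ->  [[1565496, 358075], [-6632155, -1516969]]
... * rho(a) = [[1, -1], [-3, 4]]  ->  [[491271, -133196], [-2081248, 564279]]
... * rho(a) = [[1, -1], [-3, 4]]  ->  [[890859, -1024055], [-3774085, 4338364]]
... * rho(b^-1) = [[-8, -3], [35, 13]]  ->  [[-42968797, -15985292], [182035420, 67720987]]
... * rho(a^-1) = [[4, 1], [3, 1]]  ->  [[-219831064, -58954089], [931304641, 249756407]]
... * rho(b^-1) = [[-8, -3], [35, 13]]  ->  [[-304744603, -106909965], [1291037117, 452919368]]
... * rho(a^-1) = [[4, 1], [3, 1]]  ->  [[-1539708307, -411654568], [6522906572, 1743956485]]
... * rho(b^-1) = [[-8, -3], [35, 13]]  ->  [[-2090243424, -732384463], [8855224399, 3102714589]]
... * rho(a^-1) = [[4, 1], [3, 1]]  ->  [[-10558127085, -2822627887], [44729041363, 11957938988]]
tr = -10558127085 + 11957938988 = 1399811903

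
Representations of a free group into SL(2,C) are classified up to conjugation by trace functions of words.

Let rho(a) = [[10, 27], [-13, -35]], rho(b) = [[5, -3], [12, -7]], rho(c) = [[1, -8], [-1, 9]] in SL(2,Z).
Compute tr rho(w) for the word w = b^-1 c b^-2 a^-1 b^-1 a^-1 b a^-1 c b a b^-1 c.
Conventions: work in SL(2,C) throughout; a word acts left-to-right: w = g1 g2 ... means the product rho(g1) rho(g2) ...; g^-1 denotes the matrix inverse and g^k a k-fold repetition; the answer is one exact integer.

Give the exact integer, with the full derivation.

rho(b^-1) = [[-7, 3], [-12, 5]]
... * rho(c) = [[1, -8], [-1, 9]]  ->  [[-10, 83], [-17, 141]]
... * rho(b^-1) = [[-7, 3], [-12, 5]]  ->  [[-926, 385], [-1573, 654]]
... * rho(b^-1) = [[-7, 3], [-12, 5]]  ->  [[1862, -853], [3163, -1449]]
... * rho(a^-1) = [[-35, -27], [13, 10]]  ->  [[-76259, -58804], [-129542, -99891]]
... * rho(b^-1) = [[-7, 3], [-12, 5]]  ->  [[1239461, -522797], [2105486, -888081]]
... * rho(a^-1) = [[-35, -27], [13, 10]]  ->  [[-50177496, -38693417], [-85237063, -65728932]]
... * rho(b) = [[5, -3], [12, -7]]  ->  [[-715208484, 421386407], [-1214932499, 715813713]]
... * rho(a^-1) = [[-35, -27], [13, 10]]  ->  [[30510320231, 23524493138], [51828215734, 39961314603]]
... * rho(c) = [[1, -8], [-1, 9]]  ->  [[6985827093, -32362123606], [11866901131, -54973894445]]
... * rho(b) = [[5, -3], [12, -7]]  ->  [[-353416347807, 205577383963], [-600352227685, 349216557722]]
... * rho(a) = [[10, 27], [-13, -35]]  ->  [[-6206669469589, -16737449829494], [-10543337527236, -28432089667765]]
... * rho(b^-1) = [[-7, 3], [-12, 5]]  ->  [[244296084241051, -102307257556237], [414988438703832, -173790460920533]]
... * rho(c) = [[1, -8], [-1, 9]]  ->  [[346603341797288, -2875133991934541], [588778899624365, -4884021657915453]]
tr = 346603341797288 + -4884021657915453 = -4537418316118165

-4537418316118165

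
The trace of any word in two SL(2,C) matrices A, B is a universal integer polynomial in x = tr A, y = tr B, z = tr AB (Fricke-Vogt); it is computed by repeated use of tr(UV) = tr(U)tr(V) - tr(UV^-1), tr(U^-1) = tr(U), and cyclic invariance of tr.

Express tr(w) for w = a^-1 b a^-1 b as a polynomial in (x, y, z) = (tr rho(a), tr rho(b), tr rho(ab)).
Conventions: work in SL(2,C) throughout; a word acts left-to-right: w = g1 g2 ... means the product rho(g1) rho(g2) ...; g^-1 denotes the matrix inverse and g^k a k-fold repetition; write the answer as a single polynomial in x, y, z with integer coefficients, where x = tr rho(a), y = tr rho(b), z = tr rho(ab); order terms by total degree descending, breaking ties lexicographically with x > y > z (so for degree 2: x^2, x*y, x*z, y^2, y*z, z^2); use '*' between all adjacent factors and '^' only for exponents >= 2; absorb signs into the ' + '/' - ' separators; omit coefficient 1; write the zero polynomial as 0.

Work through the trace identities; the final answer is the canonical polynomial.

tr(b^2) = tr(b)*tr(b) - tr(1) = y^2 - 2
tr(b^2 a) = tr(b)*tr(a b) - tr(a) = y*z - x
tr(b a^-1 b) = tr(b^2)*tr(a) - tr(b^2 a) = x*y^2 - y*z - x
tr(b a b a) = tr(a b)*tr(a b) - tr(1) = z^2 - 2
tr(b a^-1 b a) = tr(b a b)*tr(a) - tr(b a b a) = x*y*z - x^2 - z^2 + 2
so tr(a^-1 b a^-1 b) = tr(b a^-1 b)*tr(a) - tr(b a^-1 b a) = x^2*y^2 - 2*x*y*z + z^2 - 2

x^2*y^2 - 2*x*y*z + z^2 - 2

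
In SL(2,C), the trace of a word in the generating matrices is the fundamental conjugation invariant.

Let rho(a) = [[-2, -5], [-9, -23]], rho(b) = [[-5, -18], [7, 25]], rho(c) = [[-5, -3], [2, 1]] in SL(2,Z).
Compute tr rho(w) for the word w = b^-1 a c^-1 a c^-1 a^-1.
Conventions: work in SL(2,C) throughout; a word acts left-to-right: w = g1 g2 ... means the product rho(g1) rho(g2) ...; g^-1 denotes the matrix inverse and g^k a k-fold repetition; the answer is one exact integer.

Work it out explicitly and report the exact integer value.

rho(b^-1) = [[25, 18], [-7, -5]]
... * rho(a) = [[-2, -5], [-9, -23]]  ->  [[-212, -539], [59, 150]]
... * rho(c^-1) = [[1, 3], [-2, -5]]  ->  [[866, 2059], [-241, -573]]
... * rho(a) = [[-2, -5], [-9, -23]]  ->  [[-20263, -51687], [5639, 14384]]
... * rho(c^-1) = [[1, 3], [-2, -5]]  ->  [[83111, 197646], [-23129, -55003]]
... * rho(a^-1) = [[-23, 5], [9, -2]]  ->  [[-132739, 20263], [36940, -5639]]
tr = -132739 + -5639 = -138378

-138378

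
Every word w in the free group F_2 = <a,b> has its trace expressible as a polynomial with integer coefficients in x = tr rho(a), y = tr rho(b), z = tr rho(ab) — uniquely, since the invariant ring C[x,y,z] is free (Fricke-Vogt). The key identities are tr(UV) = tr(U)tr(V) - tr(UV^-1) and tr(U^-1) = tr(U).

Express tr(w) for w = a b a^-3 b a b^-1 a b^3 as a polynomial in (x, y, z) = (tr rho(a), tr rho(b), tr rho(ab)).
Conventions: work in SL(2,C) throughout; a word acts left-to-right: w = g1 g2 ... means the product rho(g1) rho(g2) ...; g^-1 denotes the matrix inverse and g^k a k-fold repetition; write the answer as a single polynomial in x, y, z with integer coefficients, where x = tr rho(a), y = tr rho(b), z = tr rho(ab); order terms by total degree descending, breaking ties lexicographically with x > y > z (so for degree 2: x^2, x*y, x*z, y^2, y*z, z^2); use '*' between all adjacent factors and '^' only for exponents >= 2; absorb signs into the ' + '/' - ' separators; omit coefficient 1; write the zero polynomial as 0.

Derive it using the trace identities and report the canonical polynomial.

x^4*y^4*z^2 - 2*x^5*y^3*z - x^3*y^5*z - 2*x^3*y^3*z^3 + x^6*y^2 + x^4*y^4 + 2*x^4*y^2*z^2 - x^2*y^4*z^2 + x^2*y^2*z^4 + 9*x^3*y^3*z + x^3*y*z^3 + 2*x*y^5*z + 3*x*y^3*z^3 - 7*x^4*y^2 - x^4*z^2 - 3*x^2*y^4 - 8*x^2*y^2*z^2 - x^2*z^4 - y^4*z^2 - y^2*z^4 - 2*x^3*y*z - 9*x*y^3*z - 2*x*y*z^3 + x^4 + 13*x^2*y^2 + 6*x^2*z^2 + y^4 + 5*y^2*z^2 + z^4 + 4*x*y*z - 4*x^2 - 4*y^2 - 4*z^2 + 2

tr(a b a b) = tr(a b) * tr(a b) - tr(1)   [split at repeated a] = z^2 - 2
tr(a b a) = tr(a) * tr(b a) - tr(b) = x*z - y
tr(a b^2 a b) = tr(b) * tr(a b a b) - tr(a b a) = y*z^2 - x*z - y
tr(b^2 a) = tr(b) * tr(a b) - tr(a) = y*z - x
tr(b^2) = tr(b) * tr(b) - tr(1) = y^2 - 2
tr(a b^2 a) = tr(a) * tr(b^2 a) - tr(b^2) = x*y*z - x^2 - y^2 + 2
tr(b^2 a b^2 a) = tr(b) * tr(a b^2 a b) - tr(a b^2 a) = y^2*z^2 - 2*x*y*z + x^2 - 2
tr(b^2 a b) = tr(b) * tr(b a b) - tr(b a) = y^2*z - x*y - z
tr(b^2 a b^2) = tr(b) * tr(b^2 a b) - tr(b^2 a) = y^3*z - x*y^2 - 2*y*z + x
tr(a b^2 a^2 b^2) = tr(a) * tr(b^2 a b^2 a) - tr(b^2 a b^2) = x*y^2*z^2 - 2*x^2*y*z - y^3*z + x^3 + x*y^2 + 2*y*z - 3*x
tr(a b^2 a^2 b) = tr(a) * tr(b a b^2 a) - tr(b a b^2) = x*y*z^2 - x^2*z - y^2*z + z
tr(b a^2 b^3 a b) = tr(b) * tr(a b^2 a^2 b^2) - tr(a b^2 a^2 b) = x*y^3*z^2 - 2*x^2*y^2*z - y^4*z + x^3*y + x*y^3 - x*y*z^2 + x^2*z + 3*y^2*z - 3*x*y - z
tr(a b a b a b) = tr(a b a b) * tr(a b) - tr(b a)   [split at repeated a] = z^3 - 3*z
tr(a b a b a) = tr(a) * tr(b a b a) - tr(b a b) = x*z^2 - y*z - x
tr(a b a b a b^2) = tr(b) * tr(a b a b a b) - tr(a b a b a) = y*z^3 - x*z^2 - 2*y*z + x
tr(b^3 a b a b a) = tr(b) * tr(a b a b a b^2) - tr(a b a b a b) = y^2*z^3 - x*y*z^2 - 2*y^2*z - z^3 + x*y + 3*z
tr(b a b a b^2) = tr(b) * tr(b a b a b) - tr(b a b a) = y^2*z^2 - x*y*z - y^2 - z^2 + 2
tr(b^3 a b a b) = tr(b) * tr(b a b a b^2) - tr(b a b a b) = y^3*z^2 - x*y^2*z - y^3 - 2*y*z^2 + x*z + 3*y
tr(b a^2 b^3 a b a) = tr(a) * tr(b^3 a b a b a) - tr(b^3 a b a b) = x*y^2*z^3 - x^2*y*z^2 - y^3*z^2 - x*y^2*z - x*z^3 + x^2*y + y^3 + 2*y*z^2 + 2*x*z - 3*y
tr(a b^3 a b a^-1 b a) = tr(b a^2 b^3 a b) * tr(a) - tr(b a^2 b^3 a b a) = x^2*y^3*z^2 - 2*x^3*y^2*z - x*y^4*z - x*y^2*z^3 + x^4*y + x^2*y^3 + y^3*z^2 + x^3*z + 4*x*y^2*z + x*z^3 - 4*x^2*y - y^3 - 2*y*z^2 - 3*x*z + 3*y
tr(a b^2 a b a b^2) = tr(b) * tr(a b a b^2 a b) - tr(a b a b^2 a) = y^2*z^3 - 2*x*y*z^2 + x^2*z - y^2*z + x*y - z
tr(b a b a b^3 a b) = tr(b) * tr(a b^2 a b a b^2) - tr(a b^2 a b a b) = y^3*z^3 - 2*x*y^2*z^2 + x^2*y*z - y^3*z - y*z^3 + x*y^2 + x*z^2 + y*z - x
tr(a b a b a b a b) = tr(b a b a) * tr(b a b a) - tr(1)   [split at repeated b] = z^4 - 4*z^2 + 2
tr(a b a b a b a) = tr(a) * tr(b a b a b a) - tr(b a b a b) = x*z^3 - y*z^2 - 2*x*z + y
tr(a b a b a b a b^2) = tr(b) * tr(a b a b a b a b) - tr(a b a b a b a) = y*z^4 - x*z^3 - 3*y*z^2 + 2*x*z + y
tr(b a b a b^3 a b a) = tr(b) * tr(a b a b a b a b^2) - tr(a b a b a b a b) = y^2*z^4 - x*y*z^3 - 3*y^2*z^2 - z^4 + 2*x*y*z + y^2 + 4*z^2 - 2
tr(a b^3 a b a^-1 b a b) = tr(b a b a b^3 a b) * tr(a) - tr(b a b a b^3 a b a) = x*y^3*z^3 - 2*x^2*y^2*z^2 - y^2*z^4 + x^3*y*z - x*y^3*z + x^2*y^2 + x^2*z^2 + 3*y^2*z^2 + z^4 - x*y*z - x^2 - y^2 - 4*z^2 + 2
tr(a^-1 b a b^-1 a b^3 a b) = tr(a b^3 a b a^-1 b a) * tr(b) - tr(a b^3 a b a^-1 b a b) = x^2*y^4*z^2 - 2*x^3*y^3*z - x*y^5*z - 2*x*y^3*z^3 + x^4*y^2 + x^2*y^4 + 2*x^2*y^2*z^2 + y^4*z^2 + y^2*z^4 + 5*x*y^3*z + x*y*z^3 - 5*x^2*y^2 - x^2*z^2 - y^4 - 5*y^2*z^2 - z^4 - 2*x*y*z + x^2 + 4*y^2 + 4*z^2 - 2
tr(b a b^-1 a b^3 a b) = tr(a b^3 a b^2 a) * tr(b) - tr(a b^3 a b^2 a b) = x*y^4*z^2 - 2*x^2*y^3*z - y^5*z - y^3*z^3 + x^3*y^2 + x*y^4 + x*y^2*z^2 + 4*y^3*z + y*z^3 - 4*x*y^2 - x*z^2 - 2*y*z + x
tr(a^-1 b a b^-1 a b^3 a b a^-1) = tr(a^-1 b a b^-1 a b^3 a b) * tr(a) - tr(a^-1 b a b^-1 a b^3 a b a) = x^3*y^4*z^2 - 2*x^4*y^3*z - x^2*y^5*z - 2*x^2*y^3*z^3 + x^5*y^2 + x^3*y^4 + 2*x^3*y^2*z^2 + x*y^2*z^4 + 7*x^2*y^3*z + x^2*y*z^3 + y^5*z + y^3*z^3 - 6*x^3*y^2 - x^3*z^2 - 2*x*y^4 - 6*x*y^2*z^2 - x*z^4 - 2*x^2*y*z - 4*y^3*z - y*z^3 + x^3 + 8*x*y^2 + 5*x*z^2 + 2*y*z - 3*x
tr(a b a^-3 b a b^-1 a b^3) = tr(a^-1 b a b^-1 a b^3 a b a^-1) * tr(a) - tr(a^-1 b a b^-1 a b^3 a b) = x^4*y^4*z^2 - 2*x^5*y^3*z - x^3*y^5*z - 2*x^3*y^3*z^3 + x^6*y^2 + x^4*y^4 + 2*x^4*y^2*z^2 - x^2*y^4*z^2 + x^2*y^2*z^4 + 9*x^3*y^3*z + x^3*y*z^3 + 2*x*y^5*z + 3*x*y^3*z^3 - 7*x^4*y^2 - x^4*z^2 - 3*x^2*y^4 - 8*x^2*y^2*z^2 - x^2*z^4 - y^4*z^2 - y^2*z^4 - 2*x^3*y*z - 9*x*y^3*z - 2*x*y*z^3 + x^4 + 13*x^2*y^2 + 6*x^2*z^2 + y^4 + 5*y^2*z^2 + z^4 + 4*x*y*z - 4*x^2 - 4*y^2 - 4*z^2 + 2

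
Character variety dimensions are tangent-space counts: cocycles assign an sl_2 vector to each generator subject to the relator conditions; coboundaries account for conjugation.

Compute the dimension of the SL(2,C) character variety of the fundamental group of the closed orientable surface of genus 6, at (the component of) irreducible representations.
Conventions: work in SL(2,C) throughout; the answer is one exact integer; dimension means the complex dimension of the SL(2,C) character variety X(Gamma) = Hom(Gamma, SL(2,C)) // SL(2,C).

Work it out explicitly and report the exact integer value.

30

Gamma = pi_1(Sigma_6) = < a_1, b_1, ..., a_6, b_6 | prod [a_i, b_i] > has 2g = 12 generators and 1 relator.
Before the relator condition, cocycle space has dim 3*12 = 36.
H^2 = coker(d_2) is dual to H^0 = 0 at irreducible rho (Poincare duality), so d_2 is onto: dim Z^1 = 33.
dim B^1 = 3 (coboundaries, injective at irreducible rho).
dim X = dim H^1 = 33 - 3 = 30.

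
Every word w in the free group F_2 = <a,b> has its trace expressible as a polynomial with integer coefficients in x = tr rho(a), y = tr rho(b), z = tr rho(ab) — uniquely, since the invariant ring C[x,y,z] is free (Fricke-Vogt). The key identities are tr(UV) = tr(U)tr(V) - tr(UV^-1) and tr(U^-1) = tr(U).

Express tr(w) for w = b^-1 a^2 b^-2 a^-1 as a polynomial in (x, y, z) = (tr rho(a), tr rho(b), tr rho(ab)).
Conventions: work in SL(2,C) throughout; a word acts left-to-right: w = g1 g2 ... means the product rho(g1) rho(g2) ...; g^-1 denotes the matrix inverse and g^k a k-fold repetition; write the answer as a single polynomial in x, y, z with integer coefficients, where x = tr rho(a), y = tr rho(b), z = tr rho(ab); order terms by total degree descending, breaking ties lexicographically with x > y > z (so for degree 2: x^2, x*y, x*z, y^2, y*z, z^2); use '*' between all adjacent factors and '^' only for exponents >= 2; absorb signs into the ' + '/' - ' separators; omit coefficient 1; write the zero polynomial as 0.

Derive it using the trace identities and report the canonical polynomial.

x^2*y^2*z - x^3*y - x*y*z^2 - y^2*z + 2*x*y + z

tr(b^-1 a) = tr(a)*tr(b) - tr(a b)   [inverse elimination on b] = x*y - z
tr(a b^-2) = tr(b^-1 a)*tr(b) - tr(b^-1 a b)   [inverse elimination on b] = x*y^2 - y*z - x
tr(a^2) = tr(a)*tr(a) - tr(1)   [square of a] = x^2 - 2
tr(a^2 b) = tr(a)*tr(b a) - tr(b)   [square of a] = x*z - y
tr(a^2 b^-1) = tr(a^2)*tr(b) - tr(a^2 b)   [inverse elimination on b] = x^2*y - x*z - y
tr(a b a^2) = tr(a)*tr(a b a) - tr(a b)   [square of a] = x^2*z - x*y - z
tr(b a b a) = tr(a b)*tr(a b) - tr(1)   [split at a repeated a] = z^2 - 2
tr(b a b) = tr(b)*tr(a b) - tr(a)   [square of b] = y*z - x
tr(a b a^2 b) = tr(a)*tr(b a b a) - tr(b a b)   [square of a] = x*z^2 - y*z - x
tr(b^-1 a b a^2) = tr(a b a^2)*tr(b) - tr(a b a^2 b)   [inverse elimination on b] = x^2*y*z - x*y^2 - x*z^2 + x
tr(b a^2 b^-2 a) = tr(b^-1 a b a^2)*tr(b) - tr(b^-1 a b a^2 b)   [inverse elimination on b] = x^2*y^2*z - x*y^3 - x*y*z^2 - x^2*z + 2*x*y + z
tr(a^2 b^-2 a^-1 b) = tr(b a^2 b^-2)*tr(a) - tr(b a^2 b^-2 a)   [inverse elimination on a] = -x^2*y^2*z + x^3*y + x*y^3 + x*y*z^2 - 3*x*y - z
tr(b^-1 a^2 b^-2 a^-1) = tr(a^2 b^-2 a^-1)*tr(b) - tr(a^2 b^-2 a^-1 b)   [inverse elimination on b] = x^2*y^2*z - x^3*y - x*y*z^2 - y^2*z + 2*x*y + z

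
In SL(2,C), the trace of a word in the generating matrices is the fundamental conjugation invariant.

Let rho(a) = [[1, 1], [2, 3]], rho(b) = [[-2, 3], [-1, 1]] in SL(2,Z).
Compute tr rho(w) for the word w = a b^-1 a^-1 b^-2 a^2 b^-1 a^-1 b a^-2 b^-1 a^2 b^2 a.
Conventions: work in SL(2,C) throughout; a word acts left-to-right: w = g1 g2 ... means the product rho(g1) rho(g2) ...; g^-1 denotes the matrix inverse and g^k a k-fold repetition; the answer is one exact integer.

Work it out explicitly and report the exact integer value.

-131460127

rho(a) = [[1, 1], [2, 3]]
... * rho(b^-1) = [[1, -3], [1, -2]]  ->  [[2, -5], [5, -12]]
... * rho(a^-1) = [[3, -1], [-2, 1]]  ->  [[16, -7], [39, -17]]
... * rho(b^-1) = [[1, -3], [1, -2]]  ->  [[9, -34], [22, -83]]
... * rho(b^-1) = [[1, -3], [1, -2]]  ->  [[-25, 41], [-61, 100]]
... * rho(a) = [[1, 1], [2, 3]]  ->  [[57, 98], [139, 239]]
... * rho(a) = [[1, 1], [2, 3]]  ->  [[253, 351], [617, 856]]
... * rho(b^-1) = [[1, -3], [1, -2]]  ->  [[604, -1461], [1473, -3563]]
... * rho(a^-1) = [[3, -1], [-2, 1]]  ->  [[4734, -2065], [11545, -5036]]
... * rho(b) = [[-2, 3], [-1, 1]]  ->  [[-7403, 12137], [-18054, 29599]]
... * rho(a^-1) = [[3, -1], [-2, 1]]  ->  [[-46483, 19540], [-113360, 47653]]
... * rho(a^-1) = [[3, -1], [-2, 1]]  ->  [[-178529, 66023], [-435386, 161013]]
... * rho(b^-1) = [[1, -3], [1, -2]]  ->  [[-112506, 403541], [-274373, 984132]]
... * rho(a) = [[1, 1], [2, 3]]  ->  [[694576, 1098117], [1693891, 2678023]]
... * rho(a) = [[1, 1], [2, 3]]  ->  [[2890810, 3988927], [7049937, 9727960]]
... * rho(b) = [[-2, 3], [-1, 1]]  ->  [[-9770547, 12661357], [-23827834, 30877771]]
... * rho(b) = [[-2, 3], [-1, 1]]  ->  [[6879737, -16650284], [16777897, -40605731]]
... * rho(a) = [[1, 1], [2, 3]]  ->  [[-26420831, -43071115], [-64433565, -105039296]]
tr = -26420831 + -105039296 = -131460127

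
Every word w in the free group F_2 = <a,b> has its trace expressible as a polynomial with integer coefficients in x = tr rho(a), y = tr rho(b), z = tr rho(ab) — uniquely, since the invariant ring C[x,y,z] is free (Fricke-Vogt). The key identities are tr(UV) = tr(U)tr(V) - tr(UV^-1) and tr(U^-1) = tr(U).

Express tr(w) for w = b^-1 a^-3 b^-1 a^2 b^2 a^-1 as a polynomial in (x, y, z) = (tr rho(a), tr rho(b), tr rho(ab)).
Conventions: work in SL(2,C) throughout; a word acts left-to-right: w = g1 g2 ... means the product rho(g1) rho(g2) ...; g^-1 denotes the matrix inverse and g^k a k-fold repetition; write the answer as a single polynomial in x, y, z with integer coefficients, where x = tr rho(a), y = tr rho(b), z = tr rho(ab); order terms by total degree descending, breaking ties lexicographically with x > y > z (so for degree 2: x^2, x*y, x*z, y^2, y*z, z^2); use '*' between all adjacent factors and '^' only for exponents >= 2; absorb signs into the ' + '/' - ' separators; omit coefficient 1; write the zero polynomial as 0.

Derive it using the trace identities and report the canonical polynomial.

trace(b a^-1) = trace(b) trace(a) - trace(b a) = x*y - z
trace(b^2 a) = trace(b) trace(a b) - trace(a) = y*z - x
trace(b^2) = trace(b) trace(b) - trace(1) = y^2 - 2
trace(a^2 b^2) = trace(a) trace(b^2 a) - trace(b^2) = x*y*z - x^2 - y^2 + 2
trace(a^2 b) = trace(a) trace(b a) - trace(b) = x*z - y
trace(b a^2 b^2) = trace(b) trace(a^2 b^2) - trace(a^2 b) = x*y^2*z - x^2*y - y^3 - x*z + 3*y
trace(a b a b) = trace(a b) trace(a b) - trace(1)   [split at repeated a] = z^2 - 2
trace(b^2 a b a) = trace(b) trace(a b a b) - trace(a b a) = y*z^2 - x*z - y
trace(b^2 a b) = trace(b) trace(b a b) - trace(b a) = y^2*z - x*y - z
trace(b a^2 b^2 a) = trace(a) trace(b^2 a b a) - trace(b^2 a b) = x*y*z^2 - x^2*z - y^2*z + z
trace(a^-1 b a^2 b^2) = trace(b a^2 b^2) trace(a) - trace(b a^2 b^2 a) = x^2*y^2*z - x^3*y - x*y^3 - x*y*z^2 + y^2*z + 3*x*y - z
trace(a^-1 b a^2 b^2 a^-1) = trace(a^-1 b a^2 b^2) trace(a) - trace(a^-1 b a^2 b^2 a) = x^3*y^2*z - x^4*y - x^2*y^3 - x^2*y*z^2 + 4*x^2*y + y^3 - 3*y
trace(b^2 a^2 b^2) = trace(b) trace(b a^2 b^2) - trace(b a^2 b) = x*y^3*z - x^2*y^2 - y^4 - 2*x*y*z + x^2 + 4*y^2 - 2
trace(a^2 b^2 a) = trace(a) trace(b^2 a^2) - trace(b^2 a) = x^2*y*z - x^3 - x*y^2 - y*z + 3*x
trace(b^2 a^2 b^2 a) = trace(b) trace(a^2 b^2 a b) - trace(a^2 b^2 a) = x*y^2*z^2 - 2*x^2*y*z - y^3*z + x^3 + x*y^2 + 2*y*z - 3*x
trace(b a^2 b^2 a^-1 b) = trace(b^2 a^2 b^2) trace(a) - trace(b^2 a^2 b^2 a) = x^2*y^3*z - x^3*y^2 - x*y^4 - x*y^2*z^2 + y^3*z + 3*x*y^2 - 2*y*z + x
trace(b a b a^2) = trace(a) trace(b a b a) - trace(b a b) = x*z^2 - y*z - x
trace(b a b a^2 b^2) = trace(b) trace(b a b a^2 b) - trace(b a b a^2) = x*y^2*z^2 - x^2*y*z - y^3*z - x*z^2 + 2*y*z + x
trace(b a b a b a) = trace(a b a b) trace(a b) - trace(b a)   [split at repeated a] = z^3 - 3*z
trace(a b a b a^2 b) = trace(a) trace(b a b a b a) - trace(b a b a b) = x*z^3 - y*z^2 - 2*x*z + y
trace(a b a b a^2) = trace(a) trace(b a b a^2) - trace(b a b a) = x^2*z^2 - x*y*z - x^2 - z^2 + 2
trace(b a b a^2 b^2 a) = trace(b) trace(a b a b a^2 b) - trace(a b a b a^2) = x*y*z^3 - x^2*z^2 - y^2*z^2 - x*y*z + x^2 + y^2 + z^2 - 2
trace(b a^2 b^2 a^-1 b a) = trace(b a b a^2 b^2) trace(a) - trace(b a b a^2 b^2 a) = x^2*y^2*z^2 - x^3*y*z - x*y^3*z - x*y*z^3 + y^2*z^2 + 3*x*y*z - y^2 - z^2 + 2
trace(a^-1 b a^2 b^2 a^-1 b) = trace(b a^2 b^2 a^-1 b) trace(a) - trace(b a^2 b^2 a^-1 b a) = x^3*y^3*z - x^4*y^2 - x^2*y^4 - 2*x^2*y^2*z^2 + x^3*y*z + 2*x*y^3*z + x*y*z^3 + 3*x^2*y^2 - y^2*z^2 - 5*x*y*z + x^2 + y^2 + z^2 - 2
trace(a^-1 b a^2 b^2 a^-1 b^-1) = trace(a^-1 b a^2 b^2 a^-1) trace(b) - trace(a^-1 b a^2 b^2 a^-1 b) = x^2*y^2*z^2 - x^3*y*z - 2*x*y^3*z - x*y*z^3 + x^2*y^2 + y^4 + y^2*z^2 + 5*x*y*z - x^2 - 4*y^2 - z^2 + 2
trace(a^2 b^2 a^-1 b^-1 a^-2 b) = trace(a^-1 b a^2 b^2 a^-1 b^-1) trace(a) - trace(a^-1 b a^2 b^2 a^-1 b^-1 a) = x^3*y^2*z^2 - x^4*y*z - 2*x^2*y^3*z - x^2*y*z^3 + x^3*y^2 + x*y^4 + x*y^2*z^2 + 5*x^2*y*z - x^3 - 4*x*y^2 - x*z^2 - y*z + 3*x
trace(a^-1 b^-1 a^2 b^2 a^-1 b^-1 a^-1) = trace(a^2 b^2 a^-1 b^-1 a^-2) trace(b) - trace(a^2 b^2 a^-1 b^-1 a^-2 b) = -x^3*y^2*z^2 + x^4*y*z + 2*x^2*y^3*z + x^2*y*z^3 - x^3*y^2 - x*y^4 - x*y^2*z^2 - 5*x^2*y*z + x^3 + 5*x*y^2 + x*z^2 - 3*x
trace(a b^2 a^-1 b) = trace(b a b^2) trace(a) - trace(b a b^2 a) = x*y^2*z - x^2*y - y*z^2 + y
trace(a b^2 a^-1 b^-1) = trace(a b^2 a^-1) trace(b) - trace(a b^2 a^-1 b) = -x*y^2*z + x^2*y + y^3 + y*z^2 - 3*y
trace(a^-1 b^-1 a^2 b^2 a^-1 b^-1) = trace(a^2 b^2 a^-1 b^-1 a^-1) trace(b) - trace(a^2 b^2 a^-1 b^-1 a^-1 b) = -x^2*y^2*z^2 + x^3*y*z + x*y^3*z + x*y*z^3 - 5*x*y*z + x^2 + y^2 + z^2 - 2
trace(b^-1 a^-3 b^-1 a^2 b^2 a^-1) = trace(a^-1 b^-1 a^2 b^2 a^-1 b^-1 a^-1) trace(a) - trace(a^-1 b^-1 a^2 b^2 a^-1 b^-1) = -x^4*y^2*z^2 + x^5*y*z + 2*x^3*y^3*z + x^3*y*z^3 - x^4*y^2 - x^2*y^4 - 6*x^3*y*z - x*y^3*z - x*y*z^3 + x^4 + 5*x^2*y^2 + x^2*z^2 + 5*x*y*z - 4*x^2 - y^2 - z^2 + 2

-x^4*y^2*z^2 + x^5*y*z + 2*x^3*y^3*z + x^3*y*z^3 - x^4*y^2 - x^2*y^4 - 6*x^3*y*z - x*y^3*z - x*y*z^3 + x^4 + 5*x^2*y^2 + x^2*z^2 + 5*x*y*z - 4*x^2 - y^2 - z^2 + 2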